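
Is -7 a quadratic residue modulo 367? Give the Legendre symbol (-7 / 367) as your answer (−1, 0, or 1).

Euler's criterion: (-7/367) ≡ 360^183 (mod 367).
360^2 ≡ 49 (mod 367)
360^4 ≡ 199 (mod 367)
360^8 ≡ 332 (mod 367)
360^16 ≡ 124 (mod 367)
360^32 ≡ 329 (mod 367)
360^64 ≡ 343 (mod 367)
360^128 ≡ 209 (mod 367)
360^183 = 360^(128+32+16+4+2+1) ≡ 366 (mod 367).
Result is 366 ≡ −1, so (-7/367) = −1.

-1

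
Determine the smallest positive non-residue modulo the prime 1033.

(2/1033) = +1, so 2 is a residue.
(3/1033) = +1, so 3 is a residue.
(4/1033) = +1, so 4 is a residue.
(5/1033) = −1, so 5 is the smallest positive non-residue mod 1033.

5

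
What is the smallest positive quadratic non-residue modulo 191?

7

(2/191) = +1, so 2 is a residue.
(3/191) = +1, so 3 is a residue.
(4/191) = +1, so 4 is a residue.
(5/191) = +1, so 5 is a residue.
(6/191) = +1, so 6 is a residue.
(7/191) = −1, so 7 is the smallest positive non-residue mod 191.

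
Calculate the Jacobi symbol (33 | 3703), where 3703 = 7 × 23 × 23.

Reciprocity: 33 ≡ 1 and 3703 ≡ 3 (mod 4), so (33/3703) = +(3703/33).
Reduce top mod 33: now compute (7/33).
Reciprocity: 7 ≡ 3 and 33 ≡ 1 (mod 4), so (7/33) = +(33/7).
Reduce top mod 7: now compute (5/7).
Reciprocity: 5 ≡ 1 and 7 ≡ 3 (mod 4), so (5/7) = +(7/5).
Reduce top mod 5: now compute (2/5).
Pull out 2: since 5 ≡ 5 (mod 8), (2/5) = -1.
Reached (1/5) = 1. Collecting the sign flips along the way, the symbol is -1.

-1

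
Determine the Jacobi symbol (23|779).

1

Reciprocity: 23 ≡ 3 and 779 ≡ 3 (mod 4), so (23/779) = −(779/23).
Reduce top mod 23: now compute (20/23).
Pull out 2^2: since 23 ≡ 7 (mod 8), (2/23) = +1, so (2/23)^2 = +1.
Reciprocity: 5 ≡ 1 and 23 ≡ 3 (mod 4), so (5/23) = +(23/5).
Reduce top mod 5: now compute (3/5).
Reciprocity: 3 ≡ 3 and 5 ≡ 1 (mod 4), so (3/5) = +(5/3).
Reduce top mod 3: now compute (2/3).
Pull out 2: since 3 ≡ 3 (mod 8), (2/3) = -1.
Reached (1/3) = 1. Collecting the sign flips along the way, the symbol is +1.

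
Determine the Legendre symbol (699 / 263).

Euler's criterion: (699/263) ≡ 173^131 (mod 263).
173^2 ≡ 210 (mod 263)
173^4 ≡ 179 (mod 263)
173^8 ≡ 218 (mod 263)
173^16 ≡ 184 (mod 263)
173^32 ≡ 192 (mod 263)
173^64 ≡ 44 (mod 263)
173^128 ≡ 95 (mod 263)
173^131 = 173^(128+2+1) ≡ 1 (mod 263).
Result is 1, so (699/263) = 1.

1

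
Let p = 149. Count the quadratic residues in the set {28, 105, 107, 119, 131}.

(28/149) = +1 → QR.
(105/149) = -1 → non-residue.
(107/149) = +1 → QR.
(119/149) = +1 → QR.
(131/149) = -1 → non-residue.
Total quadratic residues among the 5: 3.

3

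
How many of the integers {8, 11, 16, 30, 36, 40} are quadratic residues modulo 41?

(8/41) = +1 → QR.
(11/41) = -1 → non-residue.
(16/41) = +1 → QR.
(30/41) = -1 → non-residue.
(36/41) = +1 → QR.
(40/41) = +1 → QR.
Total quadratic residues among the 6: 4.

4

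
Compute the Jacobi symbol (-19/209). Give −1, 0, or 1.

First reduce: -19 ≡ 190 (mod 209).
Pull out 2: since 209 ≡ 1 (mod 8), (2/209) = +1.
Reciprocity: 95 ≡ 3 and 209 ≡ 1 (mod 4), so (95/209) = +(209/95).
Reduce top mod 95: now compute (19/95).
Reciprocity: 19 ≡ 3 and 95 ≡ 3 (mod 4), so (19/95) = −(95/19).
Reduce top mod 19: now compute (0/19).
Top reduces to 0: gcd > 1, so the symbol is 0.

0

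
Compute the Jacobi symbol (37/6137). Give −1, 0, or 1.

Reciprocity: 37 ≡ 1 and 6137 ≡ 1 (mod 4), so (37/6137) = +(6137/37).
Reduce top mod 37: now compute (32/37).
Pull out 2^5: since 37 ≡ 5 (mod 8), (2/37) = -1, so (2/37)^5 = -1.
Reached (1/37) = 1. Collecting the sign flips along the way, the symbol is -1.

-1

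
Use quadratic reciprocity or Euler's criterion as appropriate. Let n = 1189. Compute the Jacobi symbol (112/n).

Pull out 2^4: since 1189 ≡ 5 (mod 8), (2/1189) = -1, so (2/1189)^4 = +1.
Reciprocity: 7 ≡ 3 and 1189 ≡ 1 (mod 4), so (7/1189) = +(1189/7).
Reduce top mod 7: now compute (6/7).
Pull out 2: since 7 ≡ 7 (mod 8), (2/7) = +1.
Reciprocity: 3 ≡ 3 and 7 ≡ 3 (mod 4), so (3/7) = −(7/3).
Reduce top mod 3: now compute (1/3).
Reached (1/3) = 1. Collecting the sign flips along the way, the symbol is -1.

-1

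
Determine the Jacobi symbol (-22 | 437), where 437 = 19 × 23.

1

First reduce: -22 ≡ 415 (mod 437).
Reciprocity: 415 ≡ 3 and 437 ≡ 1 (mod 4), so (415/437) = +(437/415).
Reduce top mod 415: now compute (22/415).
Pull out 2: since 415 ≡ 7 (mod 8), (2/415) = +1.
Reciprocity: 11 ≡ 3 and 415 ≡ 3 (mod 4), so (11/415) = −(415/11).
Reduce top mod 11: now compute (8/11).
Pull out 2^3: since 11 ≡ 3 (mod 8), (2/11) = -1, so (2/11)^3 = -1.
Reached (1/11) = 1. Collecting the sign flips along the way, the symbol is +1.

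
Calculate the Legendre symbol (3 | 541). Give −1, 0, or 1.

Euler's criterion: (3/541) ≡ 3^270 (mod 541).
3^2 ≡ 9 (mod 541)
3^4 ≡ 81 (mod 541)
3^8 ≡ 69 (mod 541)
3^16 ≡ 433 (mod 541)
3^32 ≡ 303 (mod 541)
3^64 ≡ 380 (mod 541)
3^128 ≡ 494 (mod 541)
3^256 ≡ 45 (mod 541)
3^270 = 3^(256+8+4+2) ≡ 1 (mod 541).
Result is 1, so (3/541) = 1.

1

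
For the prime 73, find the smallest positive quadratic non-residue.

(2/73) = +1, so 2 is a residue.
(3/73) = +1, so 3 is a residue.
(4/73) = +1, so 4 is a residue.
(5/73) = −1, so 5 is the smallest positive non-residue mod 73.

5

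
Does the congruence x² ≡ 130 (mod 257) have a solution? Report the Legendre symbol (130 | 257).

Euler's criterion: (130/257) ≡ 130^128 (mod 257).
130^2 ≡ 195 (mod 257)
130^4 ≡ 246 (mod 257)
130^8 ≡ 121 (mod 257)
130^16 ≡ 249 (mod 257)
130^32 ≡ 64 (mod 257)
130^64 ≡ 241 (mod 257)
130^128 ≡ 256 (mod 257)
130^128 = 130^(128) ≡ 256 (mod 257).
Result is 256 ≡ −1, so (130/257) = −1.

-1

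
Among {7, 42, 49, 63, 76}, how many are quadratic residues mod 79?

(7/79) = -1 → non-residue.
(42/79) = +1 → QR.
(49/79) = +1 → QR.
(63/79) = -1 → non-residue.
(76/79) = +1 → QR.
Total quadratic residues among the 5: 3.

3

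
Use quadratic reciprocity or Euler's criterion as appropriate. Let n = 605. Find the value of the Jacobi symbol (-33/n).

0

First reduce: -33 ≡ 572 (mod 605).
Pull out 2^2: since 605 ≡ 5 (mod 8), (2/605) = -1, so (2/605)^2 = +1.
Reciprocity: 143 ≡ 3 and 605 ≡ 1 (mod 4), so (143/605) = +(605/143).
Reduce top mod 143: now compute (33/143).
Reciprocity: 33 ≡ 1 and 143 ≡ 3 (mod 4), so (33/143) = +(143/33).
Reduce top mod 33: now compute (11/33).
Reciprocity: 11 ≡ 3 and 33 ≡ 1 (mod 4), so (11/33) = +(33/11).
Reduce top mod 11: now compute (0/11).
Top reduces to 0: gcd > 1, so the symbol is 0.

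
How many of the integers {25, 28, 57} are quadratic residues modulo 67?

(25/67) = +1 → QR.
(28/67) = -1 → non-residue.
(57/67) = -1 → non-residue.
Total quadratic residues among the 3: 1.

1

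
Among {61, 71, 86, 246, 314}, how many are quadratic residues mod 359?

1

(61/359) = -1 → non-residue.
(71/359) = -1 → non-residue.
(86/359) = -1 → non-residue.
(246/359) = +1 → QR.
(314/359) = -1 → non-residue.
Total quadratic residues among the 5: 1.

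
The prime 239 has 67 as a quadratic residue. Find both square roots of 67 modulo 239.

28, 211

Since 239 ≡ 3 (mod 4), a square root of 67 is 67^((239+1)/4) = 67^60 mod 239.
Repeated squaring: 67^2≡187, 67^4≡75, 67^8≡128, 67^16≡132, 67^32≡216 (mod 239).
67^60 = 67^(32+16+8+4) ≡ 211 (mod 239).
Check: 211² = 44521 ≡ 67 (mod 239). The two roots are 28 and 211.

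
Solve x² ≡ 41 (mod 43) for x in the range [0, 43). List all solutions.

16, 27

Since 43 ≡ 3 (mod 4), a square root of 41 is 41^((43+1)/4) = 41^11 mod 43.
Repeated squaring: 41^2≡4, 41^4≡16, 41^8≡41 (mod 43).
41^11 = 41^(8+2+1) ≡ 16 (mod 43).
Check: 16² = 256 ≡ 41 (mod 43). The two roots are 16 and 27.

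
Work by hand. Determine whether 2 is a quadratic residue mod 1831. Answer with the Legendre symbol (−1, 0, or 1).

Pull out 2: since 1831 ≡ 7 (mod 8), (2/1831) = +1.
Reached (1/1831) = 1. Collecting the sign flips along the way, the symbol is +1.

1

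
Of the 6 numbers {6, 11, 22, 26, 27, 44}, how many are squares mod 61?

(6/61) = -1 → non-residue.
(11/61) = -1 → non-residue.
(22/61) = +1 → QR.
(26/61) = -1 → non-residue.
(27/61) = +1 → QR.
(44/61) = -1 → non-residue.
Total quadratic residues among the 6: 2.

2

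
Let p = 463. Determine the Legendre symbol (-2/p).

-1

First reduce: -2 ≡ 461 (mod 463).
Reciprocity: 461 ≡ 1 and 463 ≡ 3 (mod 4), so (461/463) = +(463/461).
Reduce top mod 461: now compute (2/461).
Pull out 2: since 461 ≡ 5 (mod 8), (2/461) = -1.
Reached (1/461) = 1. Collecting the sign flips along the way, the symbol is -1.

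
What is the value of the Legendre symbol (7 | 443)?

-1

Euler's criterion: (7/443) ≡ 7^221 (mod 443).
7^2 ≡ 49 (mod 443)
7^4 ≡ 186 (mod 443)
7^8 ≡ 42 (mod 443)
7^16 ≡ 435 (mod 443)
7^32 ≡ 64 (mod 443)
7^64 ≡ 109 (mod 443)
7^128 ≡ 363 (mod 443)
7^221 = 7^(128+64+16+8+4+1) ≡ 442 (mod 443).
Result is 442 ≡ −1, so (7/443) = −1.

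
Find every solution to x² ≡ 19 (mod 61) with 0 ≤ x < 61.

18, 43

61 ≡ 1 (mod 4), so we find a root by search.
Trying successive values, 18² = 324 ≡ 19 (mod 61). The other root is 61 − 18 = 43.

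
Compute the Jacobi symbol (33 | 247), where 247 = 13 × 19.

Reciprocity: 33 ≡ 1 and 247 ≡ 3 (mod 4), so (33/247) = +(247/33).
Reduce top mod 33: now compute (16/33).
Pull out 2^4: since 33 ≡ 1 (mod 8), (2/33) = +1, so (2/33)^4 = +1.
Reached (1/33) = 1. Collecting the sign flips along the way, the symbol is +1.

1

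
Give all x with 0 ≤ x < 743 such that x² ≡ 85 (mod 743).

Since 743 ≡ 3 (mod 4), a square root of 85 is 85^((743+1)/4) = 85^186 mod 743.
Repeated squaring: 85^2≡538, 85^4≡417, 85^8≡27, 85^16≡729, 85^32≡196, 85^64≡523, 85^128≡105 (mod 743).
85^186 = 85^(128+32+16+8+2) ≡ 206 (mod 743).
Check: 206² = 42436 ≡ 85 (mod 743). The two roots are 206 and 537.

206, 537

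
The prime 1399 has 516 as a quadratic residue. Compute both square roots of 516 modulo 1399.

307, 1092

Since 1399 ≡ 3 (mod 4), a square root of 516 is 516^((1399+1)/4) = 516^350 mod 1399.
Repeated squaring: 516^2≡446, 516^4≡258, 516^8≡811, 516^16≡191, 516^32≡107, 516^64≡257, 516^128≡296, 516^256≡878 (mod 1399).
516^350 = 516^(256+64+16+8+4+2) ≡ 1092 (mod 1399).
Check: 1092² = 1192464 ≡ 516 (mod 1399). The two roots are 307 and 1092.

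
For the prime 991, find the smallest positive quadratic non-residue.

(2/991) = +1, so 2 is a residue.
(3/991) = −1, so 3 is the smallest positive non-residue mod 991.

3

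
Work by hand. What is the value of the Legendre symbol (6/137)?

Pull out 2: since 137 ≡ 1 (mod 8), (2/137) = +1.
Reciprocity: 3 ≡ 3 and 137 ≡ 1 (mod 4), so (3/137) = +(137/3).
Reduce top mod 3: now compute (2/3).
Pull out 2: since 3 ≡ 3 (mod 8), (2/3) = -1.
Reached (1/3) = 1. Collecting the sign flips along the way, the symbol is -1.

-1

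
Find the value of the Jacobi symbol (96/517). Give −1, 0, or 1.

Pull out 2^5: since 517 ≡ 5 (mod 8), (2/517) = -1, so (2/517)^5 = -1.
Reciprocity: 3 ≡ 3 and 517 ≡ 1 (mod 4), so (3/517) = +(517/3).
Reduce top mod 3: now compute (1/3).
Reached (1/3) = 1. Collecting the sign flips along the way, the symbol is -1.

-1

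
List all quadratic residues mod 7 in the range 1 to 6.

Square k = 1,…,3 (k and 7−k give the same square):
1²=1, 2²=4, 3²≡2 (mod 7).
So the quadratic residues mod 7 are {1, 2, 4}.

1,2,4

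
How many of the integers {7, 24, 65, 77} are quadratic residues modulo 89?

0

(7/89) = -1 → non-residue.
(24/89) = -1 → non-residue.
(65/89) = -1 → non-residue.
(77/89) = -1 → non-residue.
Total quadratic residues among the 4: 0.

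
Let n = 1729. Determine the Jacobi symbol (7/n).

Reciprocity: 7 ≡ 3 and 1729 ≡ 1 (mod 4), so (7/1729) = +(1729/7).
Reduce top mod 7: now compute (0/7).
Top reduces to 0: gcd > 1, so the symbol is 0.

0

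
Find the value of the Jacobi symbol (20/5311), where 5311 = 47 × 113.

1

Pull out 2^2: since 5311 ≡ 7 (mod 8), (2/5311) = +1, so (2/5311)^2 = +1.
Reciprocity: 5 ≡ 1 and 5311 ≡ 3 (mod 4), so (5/5311) = +(5311/5).
Reduce top mod 5: now compute (1/5).
Reached (1/5) = 1. Collecting the sign flips along the way, the symbol is +1.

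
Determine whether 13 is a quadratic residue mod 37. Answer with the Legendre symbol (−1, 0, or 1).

Reciprocity: 13 ≡ 1 and 37 ≡ 1 (mod 4), so (13/37) = +(37/13).
Reduce top mod 13: now compute (11/13).
Reciprocity: 11 ≡ 3 and 13 ≡ 1 (mod 4), so (11/13) = +(13/11).
Reduce top mod 11: now compute (2/11).
Pull out 2: since 11 ≡ 3 (mod 8), (2/11) = -1.
Reached (1/11) = 1. Collecting the sign flips along the way, the symbol is -1.

-1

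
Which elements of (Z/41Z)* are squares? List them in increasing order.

1, 2, 4, 5, 8, 9, 10, 16, 18, 20, 21, 23, 25, 31, 32, 33, 36, 37, 39, 40

Square k = 1,…,20 (k and 41−k give the same square):
1²=1, 2²=4, 3²=9, 4²=16, 5²=25, 6²=36, 7²≡8, 8²≡23, 9²≡40, 10²≡18, 11²≡39, 12²≡21, 13²≡5, 14²≡32, 15²≡20, 16²≡10, 17²≡2, 18²≡37, 19²≡33, 20²≡31 (mod 41).
So the quadratic residues mod 41 are {1, 2, 4, 5, 8, 9, 10, 16, 18, 20, 21, 23, 25, 31, 32, 33, 36, 37, 39, 40}.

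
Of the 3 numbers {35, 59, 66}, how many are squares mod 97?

(35/97) = +1 → QR.
(59/97) = -1 → non-residue.
(66/97) = +1 → QR.
Total quadratic residues among the 3: 2.

2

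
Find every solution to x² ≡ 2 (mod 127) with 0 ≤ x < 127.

Since 127 ≡ 3 (mod 4), a square root of 2 is 2^((127+1)/4) = 2^32 mod 127.
Repeated squaring: 2^2≡4, 2^4≡16, 2^8≡2, 2^16≡4, 2^32≡16 (mod 127).
2^32 = 2^(32) ≡ 16 (mod 127).
Check: 16² = 256 ≡ 2 (mod 127). The two roots are 16 and 111.

16, 111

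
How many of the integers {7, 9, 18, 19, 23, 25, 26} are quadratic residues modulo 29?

4

(7/29) = +1 → QR.
(9/29) = +1 → QR.
(18/29) = -1 → non-residue.
(19/29) = -1 → non-residue.
(23/29) = +1 → QR.
(25/29) = +1 → QR.
(26/29) = -1 → non-residue.
Total quadratic residues among the 7: 4.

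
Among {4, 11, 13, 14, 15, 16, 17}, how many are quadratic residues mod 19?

(4/19) = +1 → QR.
(11/19) = +1 → QR.
(13/19) = -1 → non-residue.
(14/19) = -1 → non-residue.
(15/19) = -1 → non-residue.
(16/19) = +1 → QR.
(17/19) = +1 → QR.
Total quadratic residues among the 7: 4.

4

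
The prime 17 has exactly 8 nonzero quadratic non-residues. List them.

Square k = 1,…,8 (k and 17−k give the same square):
1²=1, 2²=4, 3²=9, 4²=16, 5²≡8, 6²≡2, 7²≡15, 8²≡13 (mod 17).
The residues are {1, 2, 4, 8, 9, 13, 15, 16}; the non-residues are the remaining 8 nonzero classes.

3,5,6,7,10,11,12,14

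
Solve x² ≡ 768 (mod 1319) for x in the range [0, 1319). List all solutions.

Since 1319 ≡ 3 (mod 4), a square root of 768 is 768^((1319+1)/4) = 768^330 mod 1319.
Repeated squaring: 768^2≡231, 768^4≡601, 768^8≡1114, 768^16≡1136, 768^32≡514, 768^64≡396, 768^128≡1174, 768^256≡1240 (mod 1319).
768^330 = 768^(256+64+8+2) ≡ 504 (mod 1319).
Check: 504² = 254016 ≡ 768 (mod 1319). The two roots are 504 and 815.

504, 815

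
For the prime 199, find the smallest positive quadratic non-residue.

3

(2/199) = +1, so 2 is a residue.
(3/199) = −1, so 3 is the smallest positive non-residue mod 199.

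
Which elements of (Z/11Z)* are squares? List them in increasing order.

1,3,4,5,9

Square k = 1,…,5 (k and 11−k give the same square):
1²=1, 2²=4, 3²=9, 4²≡5, 5²≡3 (mod 11).
So the quadratic residues mod 11 are {1, 3, 4, 5, 9}.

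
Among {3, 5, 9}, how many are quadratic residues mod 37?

2

(3/37) = +1 → QR.
(5/37) = -1 → non-residue.
(9/37) = +1 → QR.
Total quadratic residues among the 3: 2.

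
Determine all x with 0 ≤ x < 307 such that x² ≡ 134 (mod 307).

Since 307 ≡ 3 (mod 4), a square root of 134 is 134^((307+1)/4) = 134^77 mod 307.
Repeated squaring: 134^2≡150, 134^4≡89, 134^8≡246, 134^16≡37, 134^32≡141, 134^64≡233 (mod 307).
134^77 = 134^(64+8+4+1) ≡ 286 (mod 307).
Check: 286² = 81796 ≡ 134 (mod 307). The two roots are 21 and 286.

21, 286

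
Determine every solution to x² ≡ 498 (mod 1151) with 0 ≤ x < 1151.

561, 590

Since 1151 ≡ 3 (mod 4), a square root of 498 is 498^((1151+1)/4) = 498^288 mod 1151.
Repeated squaring: 498^2≡539, 498^4≡469, 498^8≡120, 498^16≡588, 498^32≡444, 498^64≡315, 498^128≡239, 498^256≡722 (mod 1151).
498^288 = 498^(256+32) ≡ 590 (mod 1151).
Check: 590² = 348100 ≡ 498 (mod 1151). The two roots are 561 and 590.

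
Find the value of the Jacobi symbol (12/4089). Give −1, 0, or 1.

Pull out 2^2: since 4089 ≡ 1 (mod 8), (2/4089) = +1, so (2/4089)^2 = +1.
Reciprocity: 3 ≡ 3 and 4089 ≡ 1 (mod 4), so (3/4089) = +(4089/3).
Reduce top mod 3: now compute (0/3).
Top reduces to 0: gcd > 1, so the symbol is 0.

0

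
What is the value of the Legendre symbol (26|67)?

Euler's criterion: (26/67) ≡ 26^33 (mod 67).
26^2 ≡ 6 (mod 67)
26^4 ≡ 36 (mod 67)
26^8 ≡ 23 (mod 67)
26^16 ≡ 60 (mod 67)
26^32 ≡ 49 (mod 67)
26^33 = 26^(32+1) ≡ 1 (mod 67).
Result is 1, so (26/67) = 1.

1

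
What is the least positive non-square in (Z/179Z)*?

(2/179) = −1, so 2 is the smallest positive non-residue mod 179.

2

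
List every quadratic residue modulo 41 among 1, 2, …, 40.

1,2,4,5,8,9,10,16,18,20,21,23,25,31,32,33,36,37,39,40

Square k = 1,…,20 (k and 41−k give the same square):
1²=1, 2²=4, 3²=9, 4²=16, 5²=25, 6²=36, 7²≡8, 8²≡23, 9²≡40, 10²≡18, 11²≡39, 12²≡21, 13²≡5, 14²≡32, 15²≡20, 16²≡10, 17²≡2, 18²≡37, 19²≡33, 20²≡31 (mod 41).
So the quadratic residues mod 41 are {1, 2, 4, 5, 8, 9, 10, 16, 18, 20, 21, 23, 25, 31, 32, 33, 36, 37, 39, 40}.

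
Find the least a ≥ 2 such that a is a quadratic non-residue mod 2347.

(2/2347) = −1, so 2 is the smallest positive non-residue mod 2347.

2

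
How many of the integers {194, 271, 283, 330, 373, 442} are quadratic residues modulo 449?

3

(194/449) = +1 → QR.
(271/449) = +1 → QR.
(283/449) = -1 → non-residue.
(330/449) = -1 → non-residue.
(373/449) = -1 → non-residue.
(442/449) = +1 → QR.
Total quadratic residues among the 6: 3.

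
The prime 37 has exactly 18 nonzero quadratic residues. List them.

1,3,4,7,9,10,11,12,16,21,25,26,27,28,30,33,34,36

Square k = 1,…,18 (k and 37−k give the same square):
1²=1, 2²=4, 3²=9, 4²=16, 5²=25, 6²=36, 7²≡12, 8²≡27, 9²≡7, 10²≡26, 11²≡10, 12²≡33, 13²≡21, 14²≡11, 15²≡3, 16²≡34, 17²≡30, 18²≡28 (mod 37).
So the quadratic residues mod 37 are {1, 3, 4, 7, 9, 10, 11, 12, 16, 21, 25, 26, 27, 28, 30, 33, 34, 36}.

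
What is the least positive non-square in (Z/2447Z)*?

5

(2/2447) = +1, so 2 is a residue.
(3/2447) = +1, so 3 is a residue.
(4/2447) = +1, so 4 is a residue.
(5/2447) = −1, so 5 is the smallest positive non-residue mod 2447.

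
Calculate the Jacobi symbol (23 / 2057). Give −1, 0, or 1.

-1

Reciprocity: 23 ≡ 3 and 2057 ≡ 1 (mod 4), so (23/2057) = +(2057/23).
Reduce top mod 23: now compute (10/23).
Pull out 2: since 23 ≡ 7 (mod 8), (2/23) = +1.
Reciprocity: 5 ≡ 1 and 23 ≡ 3 (mod 4), so (5/23) = +(23/5).
Reduce top mod 5: now compute (3/5).
Reciprocity: 3 ≡ 3 and 5 ≡ 1 (mod 4), so (3/5) = +(5/3).
Reduce top mod 3: now compute (2/3).
Pull out 2: since 3 ≡ 3 (mod 8), (2/3) = -1.
Reached (1/3) = 1. Collecting the sign flips along the way, the symbol is -1.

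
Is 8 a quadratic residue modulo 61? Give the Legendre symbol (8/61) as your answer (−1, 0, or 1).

Euler's criterion: (8/61) ≡ 8^30 (mod 61).
8^2 ≡ 3 (mod 61)
8^4 ≡ 9 (mod 61)
8^8 ≡ 20 (mod 61)
8^16 ≡ 34 (mod 61)
8^30 = 8^(16+8+4+2) ≡ 60 (mod 61).
Result is 60 ≡ −1, so (8/61) = −1.

-1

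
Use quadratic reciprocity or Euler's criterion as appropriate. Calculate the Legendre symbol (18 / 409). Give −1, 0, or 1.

Euler's criterion: (18/409) ≡ 18^204 (mod 409).
18^2 ≡ 324 (mod 409)
18^4 ≡ 272 (mod 409)
18^8 ≡ 364 (mod 409)
18^16 ≡ 389 (mod 409)
18^32 ≡ 400 (mod 409)
18^64 ≡ 81 (mod 409)
18^128 ≡ 17 (mod 409)
18^204 = 18^(128+64+8+4) ≡ 1 (mod 409).
Result is 1, so (18/409) = 1.

1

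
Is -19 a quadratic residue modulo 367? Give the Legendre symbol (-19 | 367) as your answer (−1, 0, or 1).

Euler's criterion: (-19/367) ≡ 348^183 (mod 367).
348^2 ≡ 361 (mod 367)
348^4 ≡ 36 (mod 367)
348^8 ≡ 195 (mod 367)
348^16 ≡ 224 (mod 367)
348^32 ≡ 264 (mod 367)
348^64 ≡ 333 (mod 367)
348^128 ≡ 55 (mod 367)
348^183 = 348^(128+32+16+4+2+1) ≡ 1 (mod 367).
Result is 1, so (-19/367) = 1.

1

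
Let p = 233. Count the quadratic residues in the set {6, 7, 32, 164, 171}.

3

(6/233) = -1 → non-residue.
(7/233) = +1 → QR.
(32/233) = +1 → QR.
(164/233) = -1 → non-residue.
(171/233) = +1 → QR.
Total quadratic residues among the 5: 3.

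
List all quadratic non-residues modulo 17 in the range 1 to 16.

Square k = 1,…,8 (k and 17−k give the same square):
1²=1, 2²=4, 3²=9, 4²=16, 5²≡8, 6²≡2, 7²≡15, 8²≡13 (mod 17).
The residues are {1, 2, 4, 8, 9, 13, 15, 16}; the non-residues are the remaining 8 nonzero classes.

3,5,6,7,10,11,12,14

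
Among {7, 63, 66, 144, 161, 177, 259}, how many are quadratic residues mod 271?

(7/271) = +1 → QR.
(63/271) = +1 → QR.
(66/271) = -1 → non-residue.
(144/271) = +1 → QR.
(161/271) = -1 → non-residue.
(177/271) = +1 → QR.
(259/271) = +1 → QR.
Total quadratic residues among the 7: 5.

5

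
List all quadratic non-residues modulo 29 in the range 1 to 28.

Square k = 1,…,14 (k and 29−k give the same square):
1²=1, 2²=4, 3²=9, 4²=16, 5²=25, 6²≡7, 7²≡20, 8²≡6, 9²≡23, 10²≡13, 11²≡5, 12²≡28, 13²≡24, 14²≡22 (mod 29).
The residues are {1, 4, 5, 6, 7, 9, 13, 16, 20, 22, 23, 24, 25, 28}; the non-residues are the remaining 14 nonzero classes.

2, 3, 8, 10, 11, 12, 14, 15, 17, 18, 19, 21, 26, 27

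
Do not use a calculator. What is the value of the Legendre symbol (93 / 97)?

1

Euler's criterion: (93/97) ≡ 93^48 (mod 97).
93^2 ≡ 16 (mod 97)
93^4 ≡ 62 (mod 97)
93^8 ≡ 61 (mod 97)
93^16 ≡ 35 (mod 97)
93^32 ≡ 61 (mod 97)
93^48 = 93^(32+16) ≡ 1 (mod 97).
Result is 1, so (93/97) = 1.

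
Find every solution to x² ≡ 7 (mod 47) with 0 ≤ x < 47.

Since 47 ≡ 3 (mod 4), a square root of 7 is 7^((47+1)/4) = 7^12 mod 47.
Repeated squaring: 7^2≡2, 7^4≡4, 7^8≡16 (mod 47).
7^12 = 7^(8+4) ≡ 17 (mod 47).
Check: 17² = 289 ≡ 7 (mod 47). The two roots are 17 and 30.

17, 30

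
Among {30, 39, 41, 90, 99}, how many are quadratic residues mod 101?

(30/101) = +1 → QR.
(39/101) = -1 → non-residue.
(41/101) = -1 → non-residue.
(90/101) = -1 → non-residue.
(99/101) = -1 → non-residue.
Total quadratic residues among the 5: 1.

1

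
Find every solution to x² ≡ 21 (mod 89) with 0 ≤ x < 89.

33, 56

89 ≡ 1 (mod 4), so we find a root by search.
Trying successive values, 33² = 1089 ≡ 21 (mod 89). The other root is 89 − 33 = 56.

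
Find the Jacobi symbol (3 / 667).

-1

Reciprocity: 3 ≡ 3 and 667 ≡ 3 (mod 4), so (3/667) = −(667/3).
Reduce top mod 3: now compute (1/3).
Reached (1/3) = 1. Collecting the sign flips along the way, the symbol is -1.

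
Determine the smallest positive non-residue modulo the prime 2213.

(2/2213) = −1, so 2 is the smallest positive non-residue mod 2213.

2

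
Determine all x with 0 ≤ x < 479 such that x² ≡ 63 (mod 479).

Since 479 ≡ 3 (mod 4), a square root of 63 is 63^((479+1)/4) = 63^120 mod 479.
Repeated squaring: 63^2≡137, 63^4≡88, 63^8≡80, 63^16≡173, 63^32≡231, 63^64≡192 (mod 479).
63^120 = 63^(64+32+16+8) ≡ 365 (mod 479).
Check: 365² = 133225 ≡ 63 (mod 479). The two roots are 114 and 365.

114, 365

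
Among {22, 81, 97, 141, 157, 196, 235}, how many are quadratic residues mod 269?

(22/269) = -1 → non-residue.
(81/269) = +1 → QR.
(97/269) = +1 → QR.
(141/269) = -1 → non-residue.
(157/269) = -1 → non-residue.
(196/269) = +1 → QR.
(235/269) = +1 → QR.
Total quadratic residues among the 7: 4.

4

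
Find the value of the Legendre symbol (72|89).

1

Euler's criterion: (72/89) ≡ 72^44 (mod 89).
72^2 ≡ 22 (mod 89)
72^4 ≡ 39 (mod 89)
72^8 ≡ 8 (mod 89)
72^16 ≡ 64 (mod 89)
72^32 ≡ 2 (mod 89)
72^44 = 72^(32+8+4) ≡ 1 (mod 89).
Result is 1, so (72/89) = 1.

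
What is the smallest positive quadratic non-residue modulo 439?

3

(2/439) = +1, so 2 is a residue.
(3/439) = −1, so 3 is the smallest positive non-residue mod 439.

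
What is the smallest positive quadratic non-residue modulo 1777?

(2/1777) = +1, so 2 is a residue.
(3/1777) = +1, so 3 is a residue.
(4/1777) = +1, so 4 is a residue.
(5/1777) = −1, so 5 is the smallest positive non-residue mod 1777.

5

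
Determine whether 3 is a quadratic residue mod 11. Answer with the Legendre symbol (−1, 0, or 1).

1

Reciprocity: 3 ≡ 3 and 11 ≡ 3 (mod 4), so (3/11) = −(11/3).
Reduce top mod 3: now compute (2/3).
Pull out 2: since 3 ≡ 3 (mod 8), (2/3) = -1.
Reached (1/3) = 1. Collecting the sign flips along the way, the symbol is +1.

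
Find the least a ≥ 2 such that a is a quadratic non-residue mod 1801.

(2/1801) = +1, so 2 is a residue.
(3/1801) = +1, so 3 is a residue.
(4/1801) = +1, so 4 is a residue.
(5/1801) = +1, so 5 is a residue.
(6/1801) = +1, so 6 is a residue.
(7/1801) = +1, so 7 is a residue.
(8/1801) = +1, so 8 is a residue.
(9/1801) = +1, so 9 is a residue.
(10/1801) = +1, so 10 is a residue.
(11/1801) = −1, so 11 is the smallest positive non-residue mod 1801.

11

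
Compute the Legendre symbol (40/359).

1

Pull out 2^3: since 359 ≡ 7 (mod 8), (2/359) = +1, so (2/359)^3 = +1.
Reciprocity: 5 ≡ 1 and 359 ≡ 3 (mod 4), so (5/359) = +(359/5).
Reduce top mod 5: now compute (4/5).
Pull out 2^2: since 5 ≡ 5 (mod 8), (2/5) = -1, so (2/5)^2 = +1.
Reached (1/5) = 1. Collecting the sign flips along the way, the symbol is +1.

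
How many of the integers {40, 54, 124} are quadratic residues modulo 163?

(40/163) = +1 → QR.
(54/163) = +1 → QR.
(124/163) = -1 → non-residue.
Total quadratic residues among the 3: 2.

2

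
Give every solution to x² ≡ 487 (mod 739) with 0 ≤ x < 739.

Since 739 ≡ 3 (mod 4), a square root of 487 is 487^((739+1)/4) = 487^185 mod 739.
Repeated squaring: 487^2≡689, 487^4≡283, 487^8≡277, 487^16≡612, 487^32≡610, 487^64≡383, 487^128≡367 (mod 739).
487^185 = 487^(128+32+16+8+1) ≡ 687 (mod 739).
Check: 687² = 471969 ≡ 487 (mod 739). The two roots are 52 and 687.

52, 687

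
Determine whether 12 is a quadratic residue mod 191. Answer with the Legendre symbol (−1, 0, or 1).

1

Pull out 2^2: since 191 ≡ 7 (mod 8), (2/191) = +1, so (2/191)^2 = +1.
Reciprocity: 3 ≡ 3 and 191 ≡ 3 (mod 4), so (3/191) = −(191/3).
Reduce top mod 3: now compute (2/3).
Pull out 2: since 3 ≡ 3 (mod 8), (2/3) = -1.
Reached (1/3) = 1. Collecting the sign flips along the way, the symbol is +1.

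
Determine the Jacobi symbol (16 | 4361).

1

Pull out 2^4: since 4361 ≡ 1 (mod 8), (2/4361) = +1, so (2/4361)^4 = +1.
Reached (1/4361) = 1. Collecting the sign flips along the way, the symbol is +1.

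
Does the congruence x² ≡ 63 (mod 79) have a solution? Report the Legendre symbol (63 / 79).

-1

Euler's criterion: (63/79) ≡ 63^39 (mod 79).
63^2 ≡ 19 (mod 79)
63^4 ≡ 45 (mod 79)
63^8 ≡ 50 (mod 79)
63^16 ≡ 51 (mod 79)
63^32 ≡ 73 (mod 79)
63^39 = 63^(32+4+2+1) ≡ 78 (mod 79).
Result is 78 ≡ −1, so (63/79) = −1.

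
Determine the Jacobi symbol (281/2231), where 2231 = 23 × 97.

Reciprocity: 281 ≡ 1 and 2231 ≡ 3 (mod 4), so (281/2231) = +(2231/281).
Reduce top mod 281: now compute (264/281).
Pull out 2^3: since 281 ≡ 1 (mod 8), (2/281) = +1, so (2/281)^3 = +1.
Reciprocity: 33 ≡ 1 and 281 ≡ 1 (mod 4), so (33/281) = +(281/33).
Reduce top mod 33: now compute (17/33).
Reciprocity: 17 ≡ 1 and 33 ≡ 1 (mod 4), so (17/33) = +(33/17).
Reduce top mod 17: now compute (16/17).
Pull out 2^4: since 17 ≡ 1 (mod 8), (2/17) = +1, so (2/17)^4 = +1.
Reached (1/17) = 1. Collecting the sign flips along the way, the symbol is +1.

1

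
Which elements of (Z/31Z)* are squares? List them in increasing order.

Square k = 1,…,15 (k and 31−k give the same square):
1²=1, 2²=4, 3²=9, 4²=16, 5²=25, 6²≡5, 7²≡18, 8²≡2, 9²≡19, 10²≡7, 11²≡28, 12²≡20, 13²≡14, 14²≡10, 15²≡8 (mod 31).
So the quadratic residues mod 31 are {1, 2, 4, 5, 7, 8, 9, 10, 14, 16, 18, 19, 20, 25, 28}.

1, 2, 4, 5, 7, 8, 9, 10, 14, 16, 18, 19, 20, 25, 28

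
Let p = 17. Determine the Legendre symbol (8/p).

1

Euler's criterion: (8/17) ≡ 8^8 (mod 17).
8^2 ≡ 13 (mod 17)
8^4 ≡ 16 (mod 17)
8^8 ≡ 1 (mod 17)
8^8 = 8^(8) ≡ 1 (mod 17).
Result is 1, so (8/17) = 1.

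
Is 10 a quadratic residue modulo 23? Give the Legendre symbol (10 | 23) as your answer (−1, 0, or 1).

-1

Pull out 2: since 23 ≡ 7 (mod 8), (2/23) = +1.
Reciprocity: 5 ≡ 1 and 23 ≡ 3 (mod 4), so (5/23) = +(23/5).
Reduce top mod 5: now compute (3/5).
Reciprocity: 3 ≡ 3 and 5 ≡ 1 (mod 4), so (3/5) = +(5/3).
Reduce top mod 3: now compute (2/3).
Pull out 2: since 3 ≡ 3 (mod 8), (2/3) = -1.
Reached (1/3) = 1. Collecting the sign flips along the way, the symbol is -1.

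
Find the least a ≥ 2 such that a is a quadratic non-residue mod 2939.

(2/2939) = −1, so 2 is the smallest positive non-residue mod 2939.

2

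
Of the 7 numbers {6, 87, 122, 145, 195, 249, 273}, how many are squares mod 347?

(6/347) = -1 → non-residue.
(87/347) = +1 → QR.
(122/347) = -1 → non-residue.
(145/347) = -1 → non-residue.
(195/347) = -1 → non-residue.
(249/347) = +1 → QR.
(273/347) = -1 → non-residue.
Total quadratic residues among the 7: 2.

2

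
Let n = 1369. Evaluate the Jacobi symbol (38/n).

Pull out 2: since 1369 ≡ 1 (mod 8), (2/1369) = +1.
Reciprocity: 19 ≡ 3 and 1369 ≡ 1 (mod 4), so (19/1369) = +(1369/19).
Reduce top mod 19: now compute (1/19).
Reached (1/19) = 1. Collecting the sign flips along the way, the symbol is +1.

1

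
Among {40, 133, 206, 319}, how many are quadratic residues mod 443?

3

(40/443) = +1 → QR.
(133/443) = +1 → QR.
(206/443) = -1 → non-residue.
(319/443) = +1 → QR.
Total quadratic residues among the 4: 3.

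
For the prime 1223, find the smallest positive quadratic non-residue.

(2/1223) = +1, so 2 is a residue.
(3/1223) = +1, so 3 is a residue.
(4/1223) = +1, so 4 is a residue.
(5/1223) = −1, so 5 is the smallest positive non-residue mod 1223.

5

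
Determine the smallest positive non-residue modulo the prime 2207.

(2/2207) = +1, so 2 is a residue.
(3/2207) = +1, so 3 is a residue.
(4/2207) = +1, so 4 is a residue.
(5/2207) = −1, so 5 is the smallest positive non-residue mod 2207.

5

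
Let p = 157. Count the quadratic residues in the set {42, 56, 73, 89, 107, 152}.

3

(42/157) = +1 → QR.
(56/157) = +1 → QR.
(73/157) = -1 → non-residue.
(89/157) = +1 → QR.
(107/157) = -1 → non-residue.
(152/157) = -1 → non-residue.
Total quadratic residues among the 6: 3.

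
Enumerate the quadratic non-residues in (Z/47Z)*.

5 10 11 13 15 19 20 22 23 26 29 30 31 33 35 38 39 40 41 43 44 45 46

Square k = 1,…,23 (k and 47−k give the same square):
1²=1, 2²=4, 3²=9, 4²=16, 5²=25, 6²=36, 7²≡2, 8²≡17, 9²≡34, 10²≡6, 11²≡27, 12²≡3, 13²≡28, 14²≡8, 15²≡37, 16²≡21, 17²≡7, 18²≡42, 19²≡32, 20²≡24, 21²≡18, 22²≡14, 23²≡12 (mod 47).
The residues are {1, 2, 3, 4, 6, 7, 8, 9, 12, 14, 16, 17, 18, 21, 24, 25, 27, 28, 32, 34, 36, 37, 42}; the non-residues are the remaining 23 nonzero classes.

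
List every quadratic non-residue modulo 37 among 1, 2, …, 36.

Square k = 1,…,18 (k and 37−k give the same square):
1²=1, 2²=4, 3²=9, 4²=16, 5²=25, 6²=36, 7²≡12, 8²≡27, 9²≡7, 10²≡26, 11²≡10, 12²≡33, 13²≡21, 14²≡11, 15²≡3, 16²≡34, 17²≡30, 18²≡28 (mod 37).
The residues are {1, 3, 4, 7, 9, 10, 11, 12, 16, 21, 25, 26, 27, 28, 30, 33, 34, 36}; the non-residues are the remaining 18 nonzero classes.

2 5 6 8 13 14 15 17 18 19 20 22 23 24 29 31 32 35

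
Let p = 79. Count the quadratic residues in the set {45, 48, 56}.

1

(45/79) = +1 → QR.
(48/79) = -1 → non-residue.
(56/79) = -1 → non-residue.
Total quadratic residues among the 3: 1.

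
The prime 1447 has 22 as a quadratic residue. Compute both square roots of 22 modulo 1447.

54, 1393

Since 1447 ≡ 3 (mod 4), a square root of 22 is 22^((1447+1)/4) = 22^362 mod 1447.
Repeated squaring: 22^2≡484, 22^4≡1289, 22^8≡365, 22^16≡101, 22^32≡72, 22^64≡843, 22^128≡172, 22^256≡644 (mod 1447).
22^362 = 22^(256+64+32+8+2) ≡ 1393 (mod 1447).
Check: 1393² = 1940449 ≡ 22 (mod 1447). The two roots are 54 and 1393.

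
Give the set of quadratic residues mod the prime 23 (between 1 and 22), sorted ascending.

1,2,3,4,6,8,9,12,13,16,18

Square k = 1,…,11 (k and 23−k give the same square):
1²=1, 2²=4, 3²=9, 4²=16, 5²≡2, 6²≡13, 7²≡3, 8²≡18, 9²≡12, 10²≡8, 11²≡6 (mod 23).
So the quadratic residues mod 23 are {1, 2, 3, 4, 6, 8, 9, 12, 13, 16, 18}.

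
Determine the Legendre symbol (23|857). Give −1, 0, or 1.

Reciprocity: 23 ≡ 3 and 857 ≡ 1 (mod 4), so (23/857) = +(857/23).
Reduce top mod 23: now compute (6/23).
Pull out 2: since 23 ≡ 7 (mod 8), (2/23) = +1.
Reciprocity: 3 ≡ 3 and 23 ≡ 3 (mod 4), so (3/23) = −(23/3).
Reduce top mod 3: now compute (2/3).
Pull out 2: since 3 ≡ 3 (mod 8), (2/3) = -1.
Reached (1/3) = 1. Collecting the sign flips along the way, the symbol is +1.

1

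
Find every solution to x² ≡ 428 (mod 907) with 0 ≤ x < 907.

336, 571

Since 907 ≡ 3 (mod 4), a square root of 428 is 428^((907+1)/4) = 428^227 mod 907.
Repeated squaring: 428^2≡877, 428^4≡900, 428^8≡49, 428^16≡587, 428^32≡816, 428^64≡118, 428^128≡319 (mod 907).
428^227 = 428^(128+64+32+2+1) ≡ 336 (mod 907).
Check: 336² = 112896 ≡ 428 (mod 907). The two roots are 336 and 571.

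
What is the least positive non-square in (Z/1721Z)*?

3

(2/1721) = +1, so 2 is a residue.
(3/1721) = −1, so 3 is the smallest positive non-residue mod 1721.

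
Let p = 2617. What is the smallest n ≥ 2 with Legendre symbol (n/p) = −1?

(2/2617) = +1, so 2 is a residue.
(3/2617) = +1, so 3 is a residue.
(4/2617) = +1, so 4 is a residue.
(5/2617) = −1, so 5 is the smallest positive non-residue mod 2617.

5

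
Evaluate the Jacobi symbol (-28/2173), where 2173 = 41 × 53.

-1

First reduce: -28 ≡ 2145 (mod 2173).
Reciprocity: 2145 ≡ 1 and 2173 ≡ 1 (mod 4), so (2145/2173) = +(2173/2145).
Reduce top mod 2145: now compute (28/2145).
Pull out 2^2: since 2145 ≡ 1 (mod 8), (2/2145) = +1, so (2/2145)^2 = +1.
Reciprocity: 7 ≡ 3 and 2145 ≡ 1 (mod 4), so (7/2145) = +(2145/7).
Reduce top mod 7: now compute (3/7).
Reciprocity: 3 ≡ 3 and 7 ≡ 3 (mod 4), so (3/7) = −(7/3).
Reduce top mod 3: now compute (1/3).
Reached (1/3) = 1. Collecting the sign flips along the way, the symbol is -1.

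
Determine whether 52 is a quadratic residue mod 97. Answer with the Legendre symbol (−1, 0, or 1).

Pull out 2^2: since 97 ≡ 1 (mod 8), (2/97) = +1, so (2/97)^2 = +1.
Reciprocity: 13 ≡ 1 and 97 ≡ 1 (mod 4), so (13/97) = +(97/13).
Reduce top mod 13: now compute (6/13).
Pull out 2: since 13 ≡ 5 (mod 8), (2/13) = -1.
Reciprocity: 3 ≡ 3 and 13 ≡ 1 (mod 4), so (3/13) = +(13/3).
Reduce top mod 3: now compute (1/3).
Reached (1/3) = 1. Collecting the sign flips along the way, the symbol is -1.

-1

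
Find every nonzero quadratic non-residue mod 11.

2, 6, 7, 8, 10

Square k = 1,…,5 (k and 11−k give the same square):
1²=1, 2²=4, 3²=9, 4²≡5, 5²≡3 (mod 11).
The residues are {1, 3, 4, 5, 9}; the non-residues are the remaining 5 nonzero classes.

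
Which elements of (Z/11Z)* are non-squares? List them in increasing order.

2 6 7 8 10

Square k = 1,…,5 (k and 11−k give the same square):
1²=1, 2²=4, 3²=9, 4²≡5, 5²≡3 (mod 11).
The residues are {1, 3, 4, 5, 9}; the non-residues are the remaining 5 nonzero classes.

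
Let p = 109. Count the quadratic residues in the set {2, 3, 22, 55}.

2

(2/109) = -1 → non-residue.
(3/109) = +1 → QR.
(22/109) = +1 → QR.
(55/109) = -1 → non-residue.
Total quadratic residues among the 4: 2.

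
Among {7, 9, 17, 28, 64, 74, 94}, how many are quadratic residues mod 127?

(7/127) = -1 → non-residue.
(9/127) = +1 → QR.
(17/127) = +1 → QR.
(28/127) = -1 → non-residue.
(64/127) = +1 → QR.
(74/127) = +1 → QR.
(94/127) = +1 → QR.
Total quadratic residues among the 7: 5.

5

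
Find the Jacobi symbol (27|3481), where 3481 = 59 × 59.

Reciprocity: 27 ≡ 3 and 3481 ≡ 1 (mod 4), so (27/3481) = +(3481/27).
Reduce top mod 27: now compute (25/27).
Reciprocity: 25 ≡ 1 and 27 ≡ 3 (mod 4), so (25/27) = +(27/25).
Reduce top mod 25: now compute (2/25).
Pull out 2: since 25 ≡ 1 (mod 8), (2/25) = +1.
Reached (1/25) = 1. Collecting the sign flips along the way, the symbol is +1.

1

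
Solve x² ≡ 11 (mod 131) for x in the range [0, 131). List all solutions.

Since 131 ≡ 3 (mod 4), a square root of 11 is 11^((131+1)/4) = 11^33 mod 131.
Repeated squaring: 11^2≡121, 11^4≡100, 11^8≡44, 11^16≡102, 11^32≡55 (mod 131).
11^33 = 11^(32+1) ≡ 81 (mod 131).
Check: 81² = 6561 ≡ 11 (mod 131). The two roots are 50 and 81.

50, 81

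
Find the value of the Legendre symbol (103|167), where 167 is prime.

-1

Reciprocity: 103 ≡ 3 and 167 ≡ 3 (mod 4), so (103/167) = −(167/103).
Reduce top mod 103: now compute (64/103).
Pull out 2^6: since 103 ≡ 7 (mod 8), (2/103) = +1, so (2/103)^6 = +1.
Reached (1/103) = 1. Collecting the sign flips along the way, the symbol is -1.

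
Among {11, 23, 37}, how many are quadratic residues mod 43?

2

(11/43) = +1 → QR.
(23/43) = +1 → QR.
(37/43) = -1 → non-residue.
Total quadratic residues among the 3: 2.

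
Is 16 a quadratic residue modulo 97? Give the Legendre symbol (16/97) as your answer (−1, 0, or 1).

1

Pull out 2^4: since 97 ≡ 1 (mod 8), (2/97) = +1, so (2/97)^4 = +1.
Reached (1/97) = 1. Collecting the sign flips along the way, the symbol is +1.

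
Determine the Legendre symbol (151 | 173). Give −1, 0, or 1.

1

Reciprocity: 151 ≡ 3 and 173 ≡ 1 (mod 4), so (151/173) = +(173/151).
Reduce top mod 151: now compute (22/151).
Pull out 2: since 151 ≡ 7 (mod 8), (2/151) = +1.
Reciprocity: 11 ≡ 3 and 151 ≡ 3 (mod 4), so (11/151) = −(151/11).
Reduce top mod 11: now compute (8/11).
Pull out 2^3: since 11 ≡ 3 (mod 8), (2/11) = -1, so (2/11)^3 = -1.
Reached (1/11) = 1. Collecting the sign flips along the way, the symbol is +1.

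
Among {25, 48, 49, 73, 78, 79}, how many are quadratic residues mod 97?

5

(25/97) = +1 → QR.
(48/97) = +1 → QR.
(49/97) = +1 → QR.
(73/97) = +1 → QR.
(78/97) = -1 → non-residue.
(79/97) = +1 → QR.
Total quadratic residues among the 6: 5.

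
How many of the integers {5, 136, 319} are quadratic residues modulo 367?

1

(5/367) = -1 → non-residue.
(136/367) = -1 → non-residue.
(319/367) = +1 → QR.
Total quadratic residues among the 3: 1.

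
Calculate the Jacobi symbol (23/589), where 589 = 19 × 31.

-1

Reciprocity: 23 ≡ 3 and 589 ≡ 1 (mod 4), so (23/589) = +(589/23).
Reduce top mod 23: now compute (14/23).
Pull out 2: since 23 ≡ 7 (mod 8), (2/23) = +1.
Reciprocity: 7 ≡ 3 and 23 ≡ 3 (mod 4), so (7/23) = −(23/7).
Reduce top mod 7: now compute (2/7).
Pull out 2: since 7 ≡ 7 (mod 8), (2/7) = +1.
Reached (1/7) = 1. Collecting the sign flips along the way, the symbol is -1.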